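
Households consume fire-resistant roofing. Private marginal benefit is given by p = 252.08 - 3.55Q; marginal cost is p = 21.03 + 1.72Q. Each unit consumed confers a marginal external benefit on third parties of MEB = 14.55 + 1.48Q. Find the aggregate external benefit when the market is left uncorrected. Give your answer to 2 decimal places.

2060.31

Market equilibrium (private): 21.03 + 1.72Q = 252.08 - 3.55Q → Q_m = 43.8425.
Total external benefit = ∫₀^{Q_m} (14.55 + 1.48Q) dQ = 14.55×43.8425 + ½×1.48×43.8425² = 2060.3103.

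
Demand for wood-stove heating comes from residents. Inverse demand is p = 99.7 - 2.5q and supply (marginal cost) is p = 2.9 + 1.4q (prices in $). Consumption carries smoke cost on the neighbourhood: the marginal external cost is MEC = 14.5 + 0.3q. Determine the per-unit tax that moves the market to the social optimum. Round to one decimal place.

tax = $20.4 per unit

Social marginal benefit = demand − MEC = 85.2 - 2.8q.
Set SMB = MC: 85.2 - 2.8q = 2.9 + 1.4q → q* = 19.5952.
The Pigouvian tax equals MEC at q*: 14.5 + 0.3×19.5952 = 20.3786.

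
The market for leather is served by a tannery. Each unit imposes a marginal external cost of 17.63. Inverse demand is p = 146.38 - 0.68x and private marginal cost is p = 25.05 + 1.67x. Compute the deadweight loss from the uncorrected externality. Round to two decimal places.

Market equilibrium (private): 25.05 + 1.67x = 146.38 - 0.68x → x_m = 51.6298.
Social marginal cost = private MC + MEC = 42.68 + 1.67x.
Set SMC = demand: 42.68 + 1.67x = 146.38 - 0.68x → x* = 44.1277.
The loss is the area between SMC and demand from x* to x_m; with linear curves that's a triangle of height MEC(x_m).
DWL = ½ × 7.5021 × 17.6300 = 66.1310.

DWL = 66.13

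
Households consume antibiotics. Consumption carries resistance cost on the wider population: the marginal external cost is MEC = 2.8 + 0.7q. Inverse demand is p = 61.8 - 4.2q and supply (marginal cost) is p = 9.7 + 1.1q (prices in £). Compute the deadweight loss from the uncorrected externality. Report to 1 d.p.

DWL = £7.8

Market equilibrium (private): 9.7 + 1.1q = 61.8 - 4.2q → q_m = 9.8302.
Social marginal benefit = demand − MEC = 59.0 - 4.9q.
Set SMB = MC: 59.0 - 4.9q = 9.7 + 1.1q → q* = 8.2167.
The loss is the area between SMB and MC from q* to q_m; with linear curves that's a triangle of height MEC(q_m).
DWL = ½ × 1.6135 × 9.6811 = 7.8102.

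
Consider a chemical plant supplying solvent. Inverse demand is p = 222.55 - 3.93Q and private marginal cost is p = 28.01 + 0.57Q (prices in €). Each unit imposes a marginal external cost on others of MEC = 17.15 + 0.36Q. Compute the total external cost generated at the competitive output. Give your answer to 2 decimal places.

€1077.82

Market equilibrium (private): 28.01 + 0.57Q = 222.55 - 3.93Q → Q_m = 43.2311.
Total external cost = ∫₀^{Q_m} (17.15 + 0.36Q) dQ = 17.15×43.2311 + ½×0.36×43.2311² = 1077.8204.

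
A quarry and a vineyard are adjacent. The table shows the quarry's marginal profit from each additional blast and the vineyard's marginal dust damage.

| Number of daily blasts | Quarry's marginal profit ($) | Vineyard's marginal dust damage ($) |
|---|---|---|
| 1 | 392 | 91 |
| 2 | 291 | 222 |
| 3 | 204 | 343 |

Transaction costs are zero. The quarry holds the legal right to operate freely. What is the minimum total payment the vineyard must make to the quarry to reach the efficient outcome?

$204

Left alone the quarry would choose level 3 (marginal profit stays positive).
Efficient level: k* = 2 (marginal profit ≥ marginal dust damage through 2).
The vineyard must at least cover the quarry's forgone profit from cutting 3→2: 204 = 204.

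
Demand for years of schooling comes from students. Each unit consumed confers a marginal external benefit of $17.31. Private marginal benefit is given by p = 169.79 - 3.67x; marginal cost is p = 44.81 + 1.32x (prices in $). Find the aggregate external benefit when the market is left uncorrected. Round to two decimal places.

$433.55

Market equilibrium (private): 44.81 + 1.32x = 169.79 - 3.67x → x_m = 25.0461.
Total external benefit = MEB × x_m = 17.31 × 25.0461 = 433.5480.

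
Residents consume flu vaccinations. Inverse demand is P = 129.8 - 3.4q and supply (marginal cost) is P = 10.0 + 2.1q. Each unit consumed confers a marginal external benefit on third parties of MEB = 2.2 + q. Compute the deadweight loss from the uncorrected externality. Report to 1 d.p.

DWL = 63.9

Market equilibrium (private): 10.0 + 2.1q = 129.8 - 3.4q → q_m = 21.7818.
Social marginal benefit = demand + MEB = 132.0 - 2.4q.
Set SMB = MC: 132.0 - 2.4q = 10.0 + 2.1q → q* = 27.1111.
Between q* and q_m the wedge SMB − MC runs linearly from 0 to MEB(q_m), so the loss is a triangle.
DWL = ½ × 5.3293 × 23.9818 = 63.9031.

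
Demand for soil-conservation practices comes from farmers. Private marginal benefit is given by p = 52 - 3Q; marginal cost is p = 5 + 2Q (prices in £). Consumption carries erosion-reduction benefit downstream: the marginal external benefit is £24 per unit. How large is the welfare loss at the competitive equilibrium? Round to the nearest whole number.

DWL = £58

Market equilibrium (private): 5 + 2Q = 52 - 3Q → Q_m = 9.4000.
Social marginal benefit = demand + MEB = 76 - 3Q.
Set SMB = MC: 76 - 3Q = 5 + 2Q → Q* = 14.2000.
Height of the DWL triangle at Q_m is SMB(Q_m) − MC(Q_m) = MEB(Q_m) = 24.0000.
DWL = ½ × 4.8000 × 24.0000 = 57.6000.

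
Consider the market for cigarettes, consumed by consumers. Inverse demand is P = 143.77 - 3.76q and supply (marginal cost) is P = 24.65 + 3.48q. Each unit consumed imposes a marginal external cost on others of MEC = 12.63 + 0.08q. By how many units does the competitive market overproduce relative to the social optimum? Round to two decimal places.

1.91 units

Market equilibrium (private): 24.65 + 3.48q = 143.77 - 3.76q → q_m = 16.4530.
Social marginal benefit = demand − MEC = 131.14 - 3.84q.
Set SMB = MC: 131.14 - 3.84q = 24.65 + 3.48q → q* = 14.5478.
Gap = |16.4530 − 14.5478| = 1.9052.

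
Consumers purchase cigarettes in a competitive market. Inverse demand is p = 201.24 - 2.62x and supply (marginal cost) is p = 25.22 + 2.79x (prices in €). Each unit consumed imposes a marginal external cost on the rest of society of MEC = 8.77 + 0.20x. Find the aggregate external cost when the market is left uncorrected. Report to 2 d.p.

Market equilibrium (private): 25.22 + 2.79x = 201.24 - 2.62x → x_m = 32.5360.
Total external cost = ∫₀^{x_m} (8.77 + 0.20x) dx = 8.77×32.5360 + ½×0.20×32.5360² = 391.1998.

€391.20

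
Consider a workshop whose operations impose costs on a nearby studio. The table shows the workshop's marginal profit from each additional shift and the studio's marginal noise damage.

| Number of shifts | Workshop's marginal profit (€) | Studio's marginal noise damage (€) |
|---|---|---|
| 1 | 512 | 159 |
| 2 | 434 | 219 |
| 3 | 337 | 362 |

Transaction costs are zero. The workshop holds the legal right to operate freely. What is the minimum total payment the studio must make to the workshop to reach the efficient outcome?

Left alone the workshop would choose level 3 (marginal profit stays positive).
Efficient level: k* = 2 (marginal profit ≥ marginal noise damage through 2).
The studio must at least cover the workshop's forgone profit from cutting 3→2: 337 = 337.

€337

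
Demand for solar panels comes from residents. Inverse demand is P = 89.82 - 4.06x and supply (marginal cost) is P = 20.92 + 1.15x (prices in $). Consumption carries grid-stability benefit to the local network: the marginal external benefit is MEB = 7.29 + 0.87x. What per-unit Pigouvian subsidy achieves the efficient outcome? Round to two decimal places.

subsidy = $22.56 per unit

Social marginal benefit = demand + MEB = 97.11 - 3.19x.
Set SMB = MC: 97.11 - 3.19x = 20.92 + 1.15x → x* = 17.5553.
The Pigouvian subsidy equals MEB at x*: 7.29 + 0.87×17.5553 = 22.5631.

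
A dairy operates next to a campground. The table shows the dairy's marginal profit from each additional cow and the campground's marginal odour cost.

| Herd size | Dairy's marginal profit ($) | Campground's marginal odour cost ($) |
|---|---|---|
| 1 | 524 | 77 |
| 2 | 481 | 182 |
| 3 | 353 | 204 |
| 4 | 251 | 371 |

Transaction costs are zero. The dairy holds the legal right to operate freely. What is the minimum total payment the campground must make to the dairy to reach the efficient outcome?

$251

Left alone the dairy would choose level 4 (marginal profit stays positive).
Efficient level: k* = 3 (marginal profit ≥ marginal odour cost through 3).
The campground must at least cover the dairy's forgone profit from cutting 4→3: 251 = 251.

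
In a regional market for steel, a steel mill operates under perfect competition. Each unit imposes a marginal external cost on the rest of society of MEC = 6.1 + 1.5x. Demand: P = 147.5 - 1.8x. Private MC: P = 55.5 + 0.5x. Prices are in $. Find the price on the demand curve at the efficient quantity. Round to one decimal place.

P = $106.8

Social marginal cost = private MC + MEC = 61.6 + 2.0x.
Set SMC = demand: 61.6 + 2.0x = 147.5 - 1.8x → x* = 22.6053.
Consumer price on the demand curve at x*: 147.5 − 1.8×22.6053 = 106.8105.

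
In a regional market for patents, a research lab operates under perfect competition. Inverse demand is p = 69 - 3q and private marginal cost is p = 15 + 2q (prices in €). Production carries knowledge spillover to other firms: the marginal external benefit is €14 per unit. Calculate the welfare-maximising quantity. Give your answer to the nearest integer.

q* = 14

Social marginal cost = private MC − MEB = 1 + 2q.
Set SMC = demand: 1 + 2q = 69 - 3q → q* = 13.6000.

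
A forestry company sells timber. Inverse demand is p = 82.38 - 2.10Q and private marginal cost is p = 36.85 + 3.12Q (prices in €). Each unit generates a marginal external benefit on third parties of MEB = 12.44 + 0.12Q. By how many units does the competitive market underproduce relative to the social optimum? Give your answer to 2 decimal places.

Market equilibrium (private): 36.85 + 3.12Q = 82.38 - 2.10Q → Q_m = 8.7222.
Social marginal cost = private MC − MEB = 24.41 + 3.00Q.
Set SMC = demand: 24.41 + 3.00Q = 82.38 - 2.10Q → Q* = 11.3667.
Gap = |8.7222 − 11.3667| = 2.6445.

2.64 units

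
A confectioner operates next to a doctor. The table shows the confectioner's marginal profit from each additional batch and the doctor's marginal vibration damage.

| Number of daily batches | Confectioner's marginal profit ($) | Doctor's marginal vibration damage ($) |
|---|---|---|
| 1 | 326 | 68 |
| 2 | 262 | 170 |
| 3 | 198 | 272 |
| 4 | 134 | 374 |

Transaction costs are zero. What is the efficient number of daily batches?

2

Bargaining reaches the level where marginal profit last exceeds marginal vibration damage.
That holds through level 2 (262 ≥ 170) but not at 3 (198 < 272).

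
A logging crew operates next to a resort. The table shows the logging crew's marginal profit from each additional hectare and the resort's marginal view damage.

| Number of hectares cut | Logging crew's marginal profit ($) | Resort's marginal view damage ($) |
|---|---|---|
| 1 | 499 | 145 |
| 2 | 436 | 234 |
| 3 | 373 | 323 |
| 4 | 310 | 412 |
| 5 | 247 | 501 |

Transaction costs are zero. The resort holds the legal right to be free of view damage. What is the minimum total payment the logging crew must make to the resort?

$702

Efficient level: marginal profit ≥ marginal view damage through level 3, so k* = 3.
With the resort holding the right, the logging crew must at least compensate total damage at k*: 145 + 234 + 323 = 702.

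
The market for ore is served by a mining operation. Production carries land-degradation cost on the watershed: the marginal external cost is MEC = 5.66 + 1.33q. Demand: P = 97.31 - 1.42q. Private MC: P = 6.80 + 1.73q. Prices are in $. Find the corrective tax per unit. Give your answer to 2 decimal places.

tax = $30.85 per unit

Social marginal cost = private MC + MEC = 12.46 + 3.06q.
Set SMC = demand: 12.46 + 3.06q = 97.31 - 1.42q → q* = 18.9397.
The Pigouvian tax equals MEC at q*: 5.66 + 1.33×18.9397 = 30.8498.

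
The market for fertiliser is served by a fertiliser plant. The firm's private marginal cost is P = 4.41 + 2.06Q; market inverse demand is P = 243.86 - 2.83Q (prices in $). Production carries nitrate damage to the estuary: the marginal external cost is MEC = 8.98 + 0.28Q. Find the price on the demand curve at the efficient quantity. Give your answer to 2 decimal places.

P = $117.70

Social marginal cost = private MC + MEC = 13.39 + 2.34Q.
Set SMC = demand: 13.39 + 2.34Q = 243.86 - 2.83Q → Q* = 44.5783.
Consumer price on the demand curve at Q*: 243.86 − 2.83×44.5783 = 117.7034.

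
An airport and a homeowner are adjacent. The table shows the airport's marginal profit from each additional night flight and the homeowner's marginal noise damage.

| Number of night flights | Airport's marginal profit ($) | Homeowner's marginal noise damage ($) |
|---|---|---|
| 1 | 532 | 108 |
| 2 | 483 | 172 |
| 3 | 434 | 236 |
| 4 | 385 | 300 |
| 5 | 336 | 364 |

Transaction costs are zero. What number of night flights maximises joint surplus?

4

Bargaining reaches the level where marginal profit last exceeds marginal noise damage.
That holds through level 4 (385 ≥ 300) but not at 5 (336 < 364).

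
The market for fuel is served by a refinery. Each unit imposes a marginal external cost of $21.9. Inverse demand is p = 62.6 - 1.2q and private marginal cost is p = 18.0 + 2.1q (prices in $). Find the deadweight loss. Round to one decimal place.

Market equilibrium (private): 18.0 + 2.1q = 62.6 - 1.2q → q_m = 13.5152.
Social marginal cost = private MC + MEC = 39.9 + 2.1q.
Set SMC = demand: 39.9 + 2.1q = 62.6 - 1.2q → q* = 6.8788.
Between q* and q_m the wedge SMC − demand runs linearly from 0 to MEC(q_m), so the loss is a triangle.
DWL = ½ × 6.6364 × 21.9000 = 72.6686.

DWL = $72.7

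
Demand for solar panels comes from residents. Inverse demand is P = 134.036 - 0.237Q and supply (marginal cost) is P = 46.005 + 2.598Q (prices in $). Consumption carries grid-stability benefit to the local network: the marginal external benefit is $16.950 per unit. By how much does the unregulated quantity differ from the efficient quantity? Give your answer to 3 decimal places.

Market equilibrium (private): 46.005 + 2.598Q = 134.036 - 0.237Q → Q_m = 31.0515.
Social marginal benefit = demand + MEB = 150.986 - 0.237Q.
Set SMB = MC: 150.986 - 0.237Q = 46.005 + 2.598Q → Q* = 37.0303.
Gap = |31.0515 − 37.0303| = 5.9788.

5.979 units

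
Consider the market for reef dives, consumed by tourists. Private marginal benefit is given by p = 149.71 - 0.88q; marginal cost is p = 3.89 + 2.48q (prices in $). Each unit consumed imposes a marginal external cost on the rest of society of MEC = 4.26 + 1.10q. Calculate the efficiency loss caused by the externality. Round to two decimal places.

DWL = $303.12

Market equilibrium (private): 3.89 + 2.48q = 149.71 - 0.88q → q_m = 43.3988.
Social marginal benefit = demand − MEC = 145.45 - 1.98q.
Set SMB = MC: 145.45 - 1.98q = 3.89 + 2.48q → q* = 31.7399.
The welfare-loss triangle has base |q_m − q*| and height MEC(q_m) (the vertical gap between SMB and MC is zero at q* and MEC at q_m).
DWL = ½ × 11.6589 × 51.9987 = 303.1238.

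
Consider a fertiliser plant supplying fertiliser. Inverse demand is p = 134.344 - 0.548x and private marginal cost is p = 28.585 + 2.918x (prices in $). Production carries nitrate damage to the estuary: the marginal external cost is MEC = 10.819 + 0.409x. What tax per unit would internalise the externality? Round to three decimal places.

Social marginal cost = private MC + MEC = 39.404 + 3.327x.
Set SMC = demand: 39.404 + 3.327x = 134.344 - 0.548x → x* = 24.5006.
The Pigouvian tax equals MEC at x*: 10.819 + 0.409×24.5006 = 20.8397.

tax = $20.840 per unit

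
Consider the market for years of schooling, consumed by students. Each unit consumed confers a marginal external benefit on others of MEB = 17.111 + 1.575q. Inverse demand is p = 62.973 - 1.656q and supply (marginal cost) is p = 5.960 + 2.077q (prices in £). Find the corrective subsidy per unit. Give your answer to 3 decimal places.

Social marginal benefit = demand + MEB = 80.084 - 0.081q.
Set SMB = MC: 80.084 - 0.081q = 5.960 + 2.077q → q* = 34.3485.
The Pigouvian subsidy equals MEB at q*: 17.111 + 1.575×34.3485 = 71.2099.

subsidy = £71.210 per unit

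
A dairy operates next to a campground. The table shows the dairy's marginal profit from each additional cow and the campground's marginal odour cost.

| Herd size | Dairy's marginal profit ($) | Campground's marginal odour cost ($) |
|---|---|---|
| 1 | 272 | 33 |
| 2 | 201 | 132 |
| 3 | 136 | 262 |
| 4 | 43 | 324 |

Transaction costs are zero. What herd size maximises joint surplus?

Bargaining reaches the level where marginal profit last exceeds marginal odour cost.
That holds through level 2 (201 ≥ 132) but not at 3 (136 < 262).

2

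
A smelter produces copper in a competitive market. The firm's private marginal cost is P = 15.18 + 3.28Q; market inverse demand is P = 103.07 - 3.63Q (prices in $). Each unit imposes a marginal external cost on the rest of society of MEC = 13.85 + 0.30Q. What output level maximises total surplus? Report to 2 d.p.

Q* = 10.27

Social marginal cost = private MC + MEC = 29.03 + 3.58Q.
Set SMC = demand: 29.03 + 3.58Q = 103.07 - 3.63Q → Q* = 10.2691.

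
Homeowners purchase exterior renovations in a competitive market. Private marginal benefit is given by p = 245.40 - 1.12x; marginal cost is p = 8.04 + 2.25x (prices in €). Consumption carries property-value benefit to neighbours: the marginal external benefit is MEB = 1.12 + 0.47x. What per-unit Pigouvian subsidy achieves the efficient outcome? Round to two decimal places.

subsidy = €39.77 per unit

Social marginal benefit = demand + MEB = 246.52 - 0.65x.
Set SMB = MC: 246.52 - 0.65x = 8.04 + 2.25x → x* = 82.2345.
The Pigouvian subsidy equals MEB at x*: 1.12 + 0.47×82.2345 = 39.7702.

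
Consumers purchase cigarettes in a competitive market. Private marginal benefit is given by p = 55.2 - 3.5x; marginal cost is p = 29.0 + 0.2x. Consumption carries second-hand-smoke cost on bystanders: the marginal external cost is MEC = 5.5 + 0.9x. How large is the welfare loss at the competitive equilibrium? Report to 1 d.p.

Market equilibrium (private): 29.0 + 0.2x = 55.2 - 3.5x → x_m = 7.0811.
Social marginal benefit = demand − MEC = 49.7 - 4.4x.
Set SMB = MC: 49.7 - 4.4x = 29.0 + 0.2x → x* = 4.5000.
The welfare-loss triangle has base |x_m − x*| and height MEC(x_m) (the vertical gap between SMB and MC is zero at x* and MEC at x_m).
DWL = ½ × 2.5811 × 11.8730 = 15.3227.

DWL = 15.3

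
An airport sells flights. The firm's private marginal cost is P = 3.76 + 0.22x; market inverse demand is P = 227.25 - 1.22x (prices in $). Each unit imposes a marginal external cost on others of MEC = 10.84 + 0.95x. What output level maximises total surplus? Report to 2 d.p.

Social marginal cost = private MC + MEC = 14.60 + 1.17x.
Set SMC = demand: 14.60 + 1.17x = 227.25 - 1.22x → x* = 88.9749.

x* = 88.97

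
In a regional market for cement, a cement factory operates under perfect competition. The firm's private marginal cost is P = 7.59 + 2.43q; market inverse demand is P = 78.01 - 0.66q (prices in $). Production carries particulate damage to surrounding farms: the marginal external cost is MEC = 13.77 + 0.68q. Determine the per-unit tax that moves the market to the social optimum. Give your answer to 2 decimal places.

Social marginal cost = private MC + MEC = 21.36 + 3.11q.
Set SMC = demand: 21.36 + 3.11q = 78.01 - 0.66q → q* = 15.0265.
The Pigouvian tax equals MEC at q*: 13.77 + 0.68×15.0265 = 23.9880.

tax = $23.99 per unit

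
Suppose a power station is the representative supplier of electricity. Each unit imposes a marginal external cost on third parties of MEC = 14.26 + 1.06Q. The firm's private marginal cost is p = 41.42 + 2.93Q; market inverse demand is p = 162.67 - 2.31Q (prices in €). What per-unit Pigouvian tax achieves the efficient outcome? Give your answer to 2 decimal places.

tax = €32.26 per unit

Social marginal cost = private MC + MEC = 55.68 + 3.99Q.
Set SMC = demand: 55.68 + 3.99Q = 162.67 - 2.31Q → Q* = 16.9825.
The Pigouvian tax equals MEC at Q*: 14.26 + 1.06×16.9825 = 32.2615.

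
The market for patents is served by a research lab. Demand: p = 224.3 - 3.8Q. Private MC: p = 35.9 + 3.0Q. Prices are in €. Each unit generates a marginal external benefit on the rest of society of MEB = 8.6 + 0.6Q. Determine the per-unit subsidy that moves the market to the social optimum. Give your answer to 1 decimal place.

subsidy = €27.7 per unit

Social marginal cost = private MC − MEB = 27.3 + 2.4Q.
Set SMC = demand: 27.3 + 2.4Q = 224.3 - 3.8Q → Q* = 31.7742.
The Pigouvian subsidy equals MEB at Q*: 8.6 + 0.6×31.7742 = 27.6645.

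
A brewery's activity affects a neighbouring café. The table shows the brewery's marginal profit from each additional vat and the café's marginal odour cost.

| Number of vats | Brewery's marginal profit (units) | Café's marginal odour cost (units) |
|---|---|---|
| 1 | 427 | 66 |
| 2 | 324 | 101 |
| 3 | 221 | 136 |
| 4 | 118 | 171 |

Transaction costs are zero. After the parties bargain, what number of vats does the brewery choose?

3

Bargaining reaches the level where marginal profit last exceeds marginal odour cost.
That holds through level 3 (221 ≥ 136) but not at 4 (118 < 171).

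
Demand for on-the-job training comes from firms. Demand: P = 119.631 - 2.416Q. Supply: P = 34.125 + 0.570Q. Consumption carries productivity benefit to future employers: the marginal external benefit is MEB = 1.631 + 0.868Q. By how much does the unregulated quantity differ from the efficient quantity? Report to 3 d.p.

12.506 units

Market equilibrium (private): 34.125 + 0.570Q = 119.631 - 2.416Q → Q_m = 28.6356.
Social marginal benefit = demand + MEB = 121.262 - 1.548Q.
Set SMB = MC: 121.262 - 1.548Q = 34.125 + 0.570Q → Q* = 41.1412.
Gap = |28.6356 − 41.1412| = 12.5056.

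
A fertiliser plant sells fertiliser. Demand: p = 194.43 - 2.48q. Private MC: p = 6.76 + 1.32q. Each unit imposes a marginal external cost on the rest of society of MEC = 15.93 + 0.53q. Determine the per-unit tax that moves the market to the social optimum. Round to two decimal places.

tax = 36.95 per unit

Social marginal cost = private MC + MEC = 22.69 + 1.85q.
Set SMC = demand: 22.69 + 1.85q = 194.43 - 2.48q → q* = 39.6628.
The Pigouvian tax equals MEC at q*: 15.93 + 0.53×39.6628 = 36.9513.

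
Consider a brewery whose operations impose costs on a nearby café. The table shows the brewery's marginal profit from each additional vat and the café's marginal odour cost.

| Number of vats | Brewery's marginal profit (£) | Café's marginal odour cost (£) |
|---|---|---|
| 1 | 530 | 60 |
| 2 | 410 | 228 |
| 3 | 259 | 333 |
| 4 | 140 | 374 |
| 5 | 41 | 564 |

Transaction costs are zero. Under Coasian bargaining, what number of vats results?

Bargaining reaches the level where marginal profit last exceeds marginal odour cost.
That holds through level 2 (410 ≥ 228) but not at 3 (259 < 333).

2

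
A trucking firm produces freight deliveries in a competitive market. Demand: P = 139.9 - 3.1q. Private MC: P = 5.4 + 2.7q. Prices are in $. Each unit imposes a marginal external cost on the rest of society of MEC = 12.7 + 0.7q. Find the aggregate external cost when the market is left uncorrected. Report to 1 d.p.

Market equilibrium (private): 5.4 + 2.7q = 139.9 - 3.1q → q_m = 23.1897.
Total external cost = ∫₀^{q_m} (12.7 + 0.7q) dq = 12.7×23.1897 + ½×0.7×23.1897² = 482.7260.

$482.7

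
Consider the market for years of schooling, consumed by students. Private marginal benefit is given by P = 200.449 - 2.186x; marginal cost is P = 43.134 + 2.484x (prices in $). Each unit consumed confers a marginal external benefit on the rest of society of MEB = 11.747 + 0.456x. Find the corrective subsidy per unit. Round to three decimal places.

subsidy = $30.041 per unit

Social marginal benefit = demand + MEB = 212.196 - 1.730x.
Set SMB = MC: 212.196 - 1.730x = 43.134 + 2.484x → x* = 40.1191.
The Pigouvian subsidy equals MEB at x*: 11.747 + 0.456×40.1191 = 30.0413.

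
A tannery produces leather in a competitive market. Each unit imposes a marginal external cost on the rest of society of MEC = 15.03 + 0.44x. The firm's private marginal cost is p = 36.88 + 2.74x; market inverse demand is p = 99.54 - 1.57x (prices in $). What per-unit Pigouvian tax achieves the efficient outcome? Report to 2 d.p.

tax = $19.44 per unit

Social marginal cost = private MC + MEC = 51.91 + 3.18x.
Set SMC = demand: 51.91 + 3.18x = 99.54 - 1.57x → x* = 10.0274.
The Pigouvian tax equals MEC at x*: 15.03 + 0.44×10.0274 = 19.4421.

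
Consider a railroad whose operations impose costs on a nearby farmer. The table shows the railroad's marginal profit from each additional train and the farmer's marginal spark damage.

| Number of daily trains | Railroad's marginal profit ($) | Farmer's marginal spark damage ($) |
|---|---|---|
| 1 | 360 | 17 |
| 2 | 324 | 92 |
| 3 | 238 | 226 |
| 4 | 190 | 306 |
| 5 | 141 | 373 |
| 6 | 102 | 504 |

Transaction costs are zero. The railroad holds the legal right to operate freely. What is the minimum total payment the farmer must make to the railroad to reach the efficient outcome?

Left alone the railroad would choose level 6 (marginal profit stays positive).
Efficient level: k* = 3 (marginal profit ≥ marginal spark damage through 3).
The farmer must at least cover the railroad's forgone profit from cutting 6→3: 190 + 141 + 102 = 433.

$433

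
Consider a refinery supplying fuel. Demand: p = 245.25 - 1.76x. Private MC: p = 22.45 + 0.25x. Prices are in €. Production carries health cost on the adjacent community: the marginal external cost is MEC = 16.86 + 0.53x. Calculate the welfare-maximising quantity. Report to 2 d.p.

Social marginal cost = private MC + MEC = 39.31 + 0.78x.
Set SMC = demand: 39.31 + 0.78x = 245.25 - 1.76x → x* = 81.0787.

x* = 81.08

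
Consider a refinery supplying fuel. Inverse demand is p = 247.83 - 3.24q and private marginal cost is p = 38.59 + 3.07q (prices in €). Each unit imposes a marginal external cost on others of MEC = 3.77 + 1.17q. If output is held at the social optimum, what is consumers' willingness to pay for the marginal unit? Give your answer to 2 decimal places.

Social marginal cost = private MC + MEC = 42.36 + 4.24q.
Set SMC = demand: 42.36 + 4.24q = 247.83 - 3.24q → q* = 27.4693.
Consumer price on the demand curve at q*: 247.83 − 3.24×27.4693 = 158.8295.

P = €158.83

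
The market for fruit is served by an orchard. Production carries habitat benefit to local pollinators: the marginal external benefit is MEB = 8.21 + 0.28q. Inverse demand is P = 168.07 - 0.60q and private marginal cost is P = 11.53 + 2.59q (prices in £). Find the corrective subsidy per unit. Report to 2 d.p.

subsidy = £24.06 per unit

Social marginal cost = private MC − MEB = 3.32 + 2.31q.
Set SMC = demand: 3.32 + 2.31q = 168.07 - 0.60q → q* = 56.6151.
The Pigouvian subsidy equals MEB at q*: 8.21 + 0.28×56.6151 = 24.0622.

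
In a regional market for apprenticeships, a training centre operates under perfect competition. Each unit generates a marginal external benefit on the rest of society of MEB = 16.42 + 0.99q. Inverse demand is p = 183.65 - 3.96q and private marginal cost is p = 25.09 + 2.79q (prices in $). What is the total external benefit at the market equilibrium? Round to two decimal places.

Market equilibrium (private): 25.09 + 2.79q = 183.65 - 3.96q → q_m = 23.4904.
Total external benefit = ∫₀^{q_m} (16.42 + 0.99q) dq = 16.42×23.4904 + ½×0.99×23.4904² = 658.8528.

$658.85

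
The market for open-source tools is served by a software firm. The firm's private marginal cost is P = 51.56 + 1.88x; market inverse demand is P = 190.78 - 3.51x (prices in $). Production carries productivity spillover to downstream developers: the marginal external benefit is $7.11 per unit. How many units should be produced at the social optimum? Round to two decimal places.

x* = 27.15

Social marginal cost = private MC − MEB = 44.45 + 1.88x.
Set SMC = demand: 44.45 + 1.88x = 190.78 - 3.51x → x* = 27.1484.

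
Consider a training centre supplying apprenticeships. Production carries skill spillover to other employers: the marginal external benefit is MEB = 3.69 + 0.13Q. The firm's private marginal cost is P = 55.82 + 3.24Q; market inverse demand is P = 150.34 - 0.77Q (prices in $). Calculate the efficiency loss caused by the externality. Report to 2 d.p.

DWL = $5.88

Market equilibrium (private): 55.82 + 3.24Q = 150.34 - 0.77Q → Q_m = 23.5711.
Social marginal cost = private MC − MEB = 52.13 + 3.11Q.
Set SMC = demand: 52.13 + 3.11Q = 150.34 - 0.77Q → Q* = 25.3119.
The welfare-loss triangle has base |Q_m − Q*| and height MEB(Q_m) (the vertical gap between SMC and demand is zero at Q* and MEB at Q_m).
DWL = ½ × 1.7408 × 6.7542 = 5.8789.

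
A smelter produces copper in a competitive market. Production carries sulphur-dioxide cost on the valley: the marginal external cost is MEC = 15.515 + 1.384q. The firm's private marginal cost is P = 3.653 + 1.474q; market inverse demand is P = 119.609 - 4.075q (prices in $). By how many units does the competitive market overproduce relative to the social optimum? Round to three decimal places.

6.409 units

Market equilibrium (private): 3.653 + 1.474q = 119.609 - 4.075q → q_m = 20.8967.
Social marginal cost = private MC + MEC = 19.168 + 2.858q.
Set SMC = demand: 19.168 + 2.858q = 119.609 - 4.075q → q* = 14.4874.
Gap = |20.8967 − 14.4874| = 6.4093.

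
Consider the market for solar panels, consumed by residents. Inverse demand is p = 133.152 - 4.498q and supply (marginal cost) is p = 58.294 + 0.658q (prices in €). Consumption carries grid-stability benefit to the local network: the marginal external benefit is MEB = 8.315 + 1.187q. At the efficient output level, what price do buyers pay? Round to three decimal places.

P = €38.893

Social marginal benefit = demand + MEB = 141.467 - 3.311q.
Set SMB = MC: 141.467 - 3.311q = 58.294 + 0.658q → q* = 20.9557.
Consumer price on the demand curve at q*: 133.152 − 4.498×20.9557 = 38.8933.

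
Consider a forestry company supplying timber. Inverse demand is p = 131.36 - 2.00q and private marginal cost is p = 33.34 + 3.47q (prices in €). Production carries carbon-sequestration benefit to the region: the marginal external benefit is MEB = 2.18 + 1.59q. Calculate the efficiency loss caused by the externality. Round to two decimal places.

Market equilibrium (private): 33.34 + 3.47q = 131.36 - 2.00q → q_m = 17.9196.
Social marginal cost = private MC − MEB = 31.16 + 1.88q.
Set SMC = demand: 31.16 + 1.88q = 131.36 - 2.00q → q* = 25.8247.
The loss is the area between SMC and demand from q* to q_m; with linear curves that's a triangle of height MEB(q_m).
DWL = ½ × 7.9051 × 30.6721 = 121.2330.

DWL = €121.23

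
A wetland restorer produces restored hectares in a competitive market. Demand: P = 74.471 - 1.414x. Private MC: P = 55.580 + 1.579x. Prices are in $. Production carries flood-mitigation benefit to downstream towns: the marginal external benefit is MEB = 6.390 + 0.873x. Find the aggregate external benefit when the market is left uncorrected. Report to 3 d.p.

$57.721

Market equilibrium (private): 55.580 + 1.579x = 74.471 - 1.414x → x_m = 6.3117.
Total external benefit = ∫₀^{x_m} (6.390 + 0.873x) dx = 6.390×6.3117 + ½×0.873×6.3117² = 57.7209.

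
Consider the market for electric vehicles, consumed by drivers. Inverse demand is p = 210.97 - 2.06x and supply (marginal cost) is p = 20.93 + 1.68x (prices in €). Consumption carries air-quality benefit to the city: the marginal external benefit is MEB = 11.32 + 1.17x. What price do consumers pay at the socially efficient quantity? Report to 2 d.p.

P = €49.57

Social marginal benefit = demand + MEB = 222.29 - 0.89x.
Set SMB = MC: 222.29 - 0.89x = 20.93 + 1.68x → x* = 78.3502.
Consumer price on the demand curve at x*: 210.97 − 2.06×78.3502 = 49.5686.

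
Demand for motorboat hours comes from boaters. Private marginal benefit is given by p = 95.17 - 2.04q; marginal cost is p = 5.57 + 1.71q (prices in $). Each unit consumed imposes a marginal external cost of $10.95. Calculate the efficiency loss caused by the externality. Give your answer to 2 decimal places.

DWL = $15.99

Market equilibrium (private): 5.57 + 1.71q = 95.17 - 2.04q → q_m = 23.8933.
Social marginal benefit = demand − MEC = 84.22 - 2.04q.
Set SMB = MC: 84.22 - 2.04q = 5.57 + 1.71q → q* = 20.9733.
Between q* and q_m the wedge MC − SMB runs linearly from 0 to MEC(q_m), so the loss is a triangle.
DWL = ½ × 2.9200 × 10.9500 = 15.9870.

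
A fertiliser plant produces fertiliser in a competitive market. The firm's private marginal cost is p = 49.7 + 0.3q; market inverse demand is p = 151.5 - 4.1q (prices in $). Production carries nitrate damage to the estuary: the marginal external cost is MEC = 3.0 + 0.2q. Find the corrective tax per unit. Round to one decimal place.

Social marginal cost = private MC + MEC = 52.7 + 0.5q.
Set SMC = demand: 52.7 + 0.5q = 151.5 - 4.1q → q* = 21.4783.
The Pigouvian tax equals MEC at q*: 3.0 + 0.2×21.4783 = 7.2957.

tax = $7.3 per unit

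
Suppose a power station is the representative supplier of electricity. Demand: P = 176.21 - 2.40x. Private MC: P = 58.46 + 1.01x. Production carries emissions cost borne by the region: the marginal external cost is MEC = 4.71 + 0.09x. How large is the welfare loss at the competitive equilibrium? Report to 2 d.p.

DWL = 8.73

Market equilibrium (private): 58.46 + 1.01x = 176.21 - 2.40x → x_m = 34.5308.
Social marginal cost = private MC + MEC = 63.17 + 1.10x.
Set SMC = demand: 63.17 + 1.10x = 176.21 - 2.40x → x* = 32.2971.
Between x* and x_m the wedge SMC − demand runs linearly from 0 to MEC(x_m), so the loss is a triangle.
DWL = ½ × 2.2337 × 7.8178 = 8.7313.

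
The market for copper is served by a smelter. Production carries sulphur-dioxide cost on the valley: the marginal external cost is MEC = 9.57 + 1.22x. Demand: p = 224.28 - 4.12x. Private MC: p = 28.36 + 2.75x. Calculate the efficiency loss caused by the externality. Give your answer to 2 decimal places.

Market equilibrium (private): 28.36 + 2.75x = 224.28 - 4.12x → x_m = 28.5182.
Social marginal cost = private MC + MEC = 37.93 + 3.97x.
Set SMC = demand: 37.93 + 3.97x = 224.28 - 4.12x → x* = 23.0346.
The loss is the area between SMC and demand from x* to x_m; with linear curves that's a triangle of height MEC(x_m).
DWL = ½ × 5.4836 × 44.3622 = 121.6323.

DWL = 121.63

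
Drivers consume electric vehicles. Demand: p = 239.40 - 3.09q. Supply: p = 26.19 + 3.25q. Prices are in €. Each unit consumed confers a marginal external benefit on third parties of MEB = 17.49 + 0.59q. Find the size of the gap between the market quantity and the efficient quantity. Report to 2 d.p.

Market equilibrium (private): 26.19 + 3.25q = 239.40 - 3.09q → q_m = 33.6293.
Social marginal benefit = demand + MEB = 256.89 - 2.50q.
Set SMB = MC: 256.89 - 2.50q = 26.19 + 3.25q → q* = 40.1217.
Gap = |33.6293 − 40.1217| = 6.4924.

6.49 units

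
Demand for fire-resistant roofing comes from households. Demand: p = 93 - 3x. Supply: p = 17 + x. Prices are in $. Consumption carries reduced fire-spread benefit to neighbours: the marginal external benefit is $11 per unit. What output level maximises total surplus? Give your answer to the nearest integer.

x* = 22

Social marginal benefit = demand + MEB = 104 - 3x.
Set SMB = MC: 104 - 3x = 17 + x → x* = 21.7500.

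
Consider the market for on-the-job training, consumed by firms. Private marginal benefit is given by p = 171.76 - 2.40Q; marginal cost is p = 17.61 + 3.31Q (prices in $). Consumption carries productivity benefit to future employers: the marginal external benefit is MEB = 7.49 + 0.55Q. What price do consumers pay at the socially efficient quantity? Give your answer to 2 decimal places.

P = $96.58

Social marginal benefit = demand + MEB = 179.25 - 1.85Q.
Set SMB = MC: 179.25 - 1.85Q = 17.61 + 3.31Q → Q* = 31.3256.
Consumer price on the demand curve at Q*: 171.76 − 2.40×31.3256 = 96.5786.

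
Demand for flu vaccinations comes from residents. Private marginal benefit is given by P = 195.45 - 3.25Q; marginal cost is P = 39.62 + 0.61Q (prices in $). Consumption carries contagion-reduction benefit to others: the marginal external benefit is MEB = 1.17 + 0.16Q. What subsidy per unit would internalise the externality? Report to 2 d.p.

subsidy = $7.96 per unit

Social marginal benefit = demand + MEB = 196.62 - 3.09Q.
Set SMB = MC: 196.62 - 3.09Q = 39.62 + 0.61Q → Q* = 42.4324.
The Pigouvian subsidy equals MEB at Q*: 1.17 + 0.16×42.4324 = 7.9592.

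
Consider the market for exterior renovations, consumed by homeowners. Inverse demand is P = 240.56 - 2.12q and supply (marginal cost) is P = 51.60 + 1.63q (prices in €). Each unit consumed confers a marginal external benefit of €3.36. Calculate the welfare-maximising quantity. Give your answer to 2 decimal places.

Social marginal benefit = demand + MEB = 243.92 - 2.12q.
Set SMB = MC: 243.92 - 2.12q = 51.60 + 1.63q → q* = 51.2853.

q* = 51.29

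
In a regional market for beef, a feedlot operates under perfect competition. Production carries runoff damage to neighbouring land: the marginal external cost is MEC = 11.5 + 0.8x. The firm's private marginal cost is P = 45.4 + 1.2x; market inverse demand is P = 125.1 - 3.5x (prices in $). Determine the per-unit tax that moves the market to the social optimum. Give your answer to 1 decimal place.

Social marginal cost = private MC + MEC = 56.9 + 2.0x.
Set SMC = demand: 56.9 + 2.0x = 125.1 - 3.5x → x* = 12.4000.
The Pigouvian tax equals MEC at x*: 11.5 + 0.8×12.4000 = 21.4200.

tax = $21.4 per unit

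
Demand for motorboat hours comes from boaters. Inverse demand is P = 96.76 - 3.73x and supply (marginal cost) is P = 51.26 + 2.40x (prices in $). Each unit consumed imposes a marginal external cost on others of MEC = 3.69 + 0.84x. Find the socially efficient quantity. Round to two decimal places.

Social marginal benefit = demand − MEC = 93.07 - 4.57x.
Set SMB = MC: 93.07 - 4.57x = 51.26 + 2.40x → x* = 5.9986.

x* = 6.00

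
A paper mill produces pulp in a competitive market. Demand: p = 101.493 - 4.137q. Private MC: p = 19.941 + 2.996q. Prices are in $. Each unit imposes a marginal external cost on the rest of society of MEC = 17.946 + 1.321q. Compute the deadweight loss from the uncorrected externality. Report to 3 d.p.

Market equilibrium (private): 19.941 + 2.996q = 101.493 - 4.137q → q_m = 11.4331.
Social marginal cost = private MC + MEC = 37.887 + 4.317q.
Set SMC = demand: 37.887 + 4.317q = 101.493 - 4.137q → q* = 7.5238.
Height of the DWL triangle at q_m is SMC(q_m) − demand(q_m) = MEC(q_m) = 33.0491.
DWL = ½ × 3.9093 × 33.0491 = 64.5994.

DWL = $64.599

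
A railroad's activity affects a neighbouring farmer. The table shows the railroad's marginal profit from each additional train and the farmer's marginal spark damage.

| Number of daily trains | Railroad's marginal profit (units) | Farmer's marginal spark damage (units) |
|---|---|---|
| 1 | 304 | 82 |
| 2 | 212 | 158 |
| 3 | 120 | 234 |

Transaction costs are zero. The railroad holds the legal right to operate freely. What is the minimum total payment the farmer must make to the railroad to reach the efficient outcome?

120

Left alone the railroad would choose level 3 (marginal profit stays positive).
Efficient level: k* = 2 (marginal profit ≥ marginal spark damage through 2).
The farmer must at least cover the railroad's forgone profit from cutting 3→2: 120 = 120.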